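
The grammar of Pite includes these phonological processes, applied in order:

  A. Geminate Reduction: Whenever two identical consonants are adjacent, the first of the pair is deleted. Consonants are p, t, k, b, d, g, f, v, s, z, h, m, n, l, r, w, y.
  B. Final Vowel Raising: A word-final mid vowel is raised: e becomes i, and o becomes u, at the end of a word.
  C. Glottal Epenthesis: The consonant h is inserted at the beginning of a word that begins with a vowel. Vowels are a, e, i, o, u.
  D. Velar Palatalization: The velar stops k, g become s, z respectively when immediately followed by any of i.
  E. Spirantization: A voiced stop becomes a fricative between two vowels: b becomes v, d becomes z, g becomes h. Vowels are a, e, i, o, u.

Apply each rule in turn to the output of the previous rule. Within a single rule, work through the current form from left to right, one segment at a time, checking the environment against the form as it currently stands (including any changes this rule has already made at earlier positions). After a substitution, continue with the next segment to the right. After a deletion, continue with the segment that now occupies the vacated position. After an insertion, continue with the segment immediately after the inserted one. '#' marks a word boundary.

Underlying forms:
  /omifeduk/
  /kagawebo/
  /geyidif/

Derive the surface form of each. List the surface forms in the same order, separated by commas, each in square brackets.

/omifeduk/:
  A Geminate Reduction: no change — [omifeduk]
  B Final Vowel Raising: no change — [omifeduk]
  C Glottal Epenthesis: [omifeduk] → [homifeduk]
  D Velar Palatalization: no change — [homifeduk]
  E Spirantization: [homifeduk] → [homifezuk]
/kagawebo/:
  A Geminate Reduction: no change — [kagawebo]
  B Final Vowel Raising: [kagawebo] → [kagawebu]
  C Glottal Epenthesis: no change — [kagawebu]
  D Velar Palatalization: no change — [kagawebu]
  E Spirantization: [kagawebu] → [kahawevu]
/geyidif/:
  A Geminate Reduction: no change — [geyidif]
  B Final Vowel Raising: no change — [geyidif]
  C Glottal Epenthesis: no change — [geyidif]
  D Velar Palatalization: no change — [geyidif]
  E Spirantization: [geyidif] → [geyizif]

[homifezuk], [kahawevu], [geyizif]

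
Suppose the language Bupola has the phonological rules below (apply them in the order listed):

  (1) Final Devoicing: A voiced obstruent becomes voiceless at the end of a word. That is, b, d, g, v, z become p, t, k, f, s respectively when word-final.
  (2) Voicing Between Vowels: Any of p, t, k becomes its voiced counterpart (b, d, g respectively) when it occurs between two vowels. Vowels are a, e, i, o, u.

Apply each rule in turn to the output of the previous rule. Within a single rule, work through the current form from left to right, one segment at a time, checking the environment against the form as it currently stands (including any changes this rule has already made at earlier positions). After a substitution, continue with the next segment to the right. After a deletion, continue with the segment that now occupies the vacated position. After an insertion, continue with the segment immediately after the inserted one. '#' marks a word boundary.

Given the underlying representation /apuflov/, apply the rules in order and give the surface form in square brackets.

[abuflof]

(1) Final Devoicing: [apuflov] → [apuflof]
(2) Voicing Between Vowels: [apuflof] → [abuflof]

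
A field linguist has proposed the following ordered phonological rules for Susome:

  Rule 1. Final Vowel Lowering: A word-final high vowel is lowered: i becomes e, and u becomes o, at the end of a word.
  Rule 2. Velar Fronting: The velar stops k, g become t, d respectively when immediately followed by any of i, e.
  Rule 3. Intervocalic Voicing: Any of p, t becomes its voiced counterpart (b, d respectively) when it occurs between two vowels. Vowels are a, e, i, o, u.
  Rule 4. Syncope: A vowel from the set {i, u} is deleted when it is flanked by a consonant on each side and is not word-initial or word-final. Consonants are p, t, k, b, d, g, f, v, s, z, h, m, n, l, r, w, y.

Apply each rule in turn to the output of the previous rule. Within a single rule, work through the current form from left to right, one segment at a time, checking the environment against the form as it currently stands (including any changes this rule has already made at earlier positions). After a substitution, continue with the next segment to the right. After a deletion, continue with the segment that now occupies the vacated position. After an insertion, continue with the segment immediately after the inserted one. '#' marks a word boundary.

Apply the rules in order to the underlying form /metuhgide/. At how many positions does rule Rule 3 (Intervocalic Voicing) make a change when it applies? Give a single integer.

Rule 1 Final Vowel Lowering: no change — [metuhgide]
Rule 2 Velar Fronting: [metuhgide] → [metuhdide]
Rule 3 Intervocalic Voicing: [metuhdide] → [meduhdide]
Rule 4 Syncope: [meduhdide] → [medhdde]
Rule Rule 3 changed 1 position(s).

1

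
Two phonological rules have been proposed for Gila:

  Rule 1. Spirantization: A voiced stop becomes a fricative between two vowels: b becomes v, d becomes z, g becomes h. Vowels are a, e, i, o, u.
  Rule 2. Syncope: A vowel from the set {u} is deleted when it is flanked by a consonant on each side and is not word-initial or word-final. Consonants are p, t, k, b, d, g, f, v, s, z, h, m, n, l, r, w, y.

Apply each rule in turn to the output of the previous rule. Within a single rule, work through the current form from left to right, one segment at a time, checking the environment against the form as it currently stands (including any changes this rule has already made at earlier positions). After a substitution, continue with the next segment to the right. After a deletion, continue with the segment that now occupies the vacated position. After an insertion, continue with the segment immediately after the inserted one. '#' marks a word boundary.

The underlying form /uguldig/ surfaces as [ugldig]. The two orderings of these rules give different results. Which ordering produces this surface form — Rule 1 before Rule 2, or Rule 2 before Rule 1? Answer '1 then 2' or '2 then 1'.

Order 1 then 2:
  1 Spirantization: [uguldig] → [uhuldig]
  2 Syncope: [uhuldig] → [uhldig]
  result: [uhldig]
Order 2 then 1:
  2 Syncope: [uguldig] → [ugldig]
  1 Spirantization: no change — [ugldig]
  result: [ugldig]

2 then 1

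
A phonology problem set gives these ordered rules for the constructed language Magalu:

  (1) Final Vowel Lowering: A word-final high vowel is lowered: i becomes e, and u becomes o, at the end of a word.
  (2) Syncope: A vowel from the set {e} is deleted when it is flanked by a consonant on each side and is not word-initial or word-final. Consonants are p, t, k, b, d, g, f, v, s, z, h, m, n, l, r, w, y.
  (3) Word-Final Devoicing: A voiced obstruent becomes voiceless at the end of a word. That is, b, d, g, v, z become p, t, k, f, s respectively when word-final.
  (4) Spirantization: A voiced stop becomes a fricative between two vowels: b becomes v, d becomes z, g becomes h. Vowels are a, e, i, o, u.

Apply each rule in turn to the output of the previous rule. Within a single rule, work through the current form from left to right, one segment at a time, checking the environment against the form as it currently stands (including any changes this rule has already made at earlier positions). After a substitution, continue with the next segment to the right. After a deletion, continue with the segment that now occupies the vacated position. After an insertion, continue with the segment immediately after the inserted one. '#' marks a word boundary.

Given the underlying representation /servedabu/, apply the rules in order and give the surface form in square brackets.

(1) Final Vowel Lowering: [servedabu] → [servedabo]
(2) Syncope: [servedabo] → [srvdabo]
(3) Word-Final Devoicing: no change — [srvdabo]
(4) Spirantization: [srvdabo] → [srvdavo]

[srvdavo]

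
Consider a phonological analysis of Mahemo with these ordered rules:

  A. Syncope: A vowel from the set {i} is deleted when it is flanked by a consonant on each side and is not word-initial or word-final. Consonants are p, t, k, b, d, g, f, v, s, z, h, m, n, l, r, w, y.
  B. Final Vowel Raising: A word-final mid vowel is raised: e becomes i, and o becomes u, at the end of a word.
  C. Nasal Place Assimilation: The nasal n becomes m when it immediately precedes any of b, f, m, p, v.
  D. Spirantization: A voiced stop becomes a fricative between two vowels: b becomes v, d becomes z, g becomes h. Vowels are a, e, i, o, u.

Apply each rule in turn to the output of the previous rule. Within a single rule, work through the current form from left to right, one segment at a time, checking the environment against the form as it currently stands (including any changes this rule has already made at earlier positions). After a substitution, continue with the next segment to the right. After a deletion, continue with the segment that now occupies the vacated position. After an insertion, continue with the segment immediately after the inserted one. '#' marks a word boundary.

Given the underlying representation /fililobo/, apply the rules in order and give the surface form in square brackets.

[fllovu]

A Syncope: [fililobo] → [fllobo]
B Final Vowel Raising: [fllobo] → [fllobu]
C Nasal Place Assimilation: no change — [fllobu]
D Spirantization: [fllobu] → [fllovu]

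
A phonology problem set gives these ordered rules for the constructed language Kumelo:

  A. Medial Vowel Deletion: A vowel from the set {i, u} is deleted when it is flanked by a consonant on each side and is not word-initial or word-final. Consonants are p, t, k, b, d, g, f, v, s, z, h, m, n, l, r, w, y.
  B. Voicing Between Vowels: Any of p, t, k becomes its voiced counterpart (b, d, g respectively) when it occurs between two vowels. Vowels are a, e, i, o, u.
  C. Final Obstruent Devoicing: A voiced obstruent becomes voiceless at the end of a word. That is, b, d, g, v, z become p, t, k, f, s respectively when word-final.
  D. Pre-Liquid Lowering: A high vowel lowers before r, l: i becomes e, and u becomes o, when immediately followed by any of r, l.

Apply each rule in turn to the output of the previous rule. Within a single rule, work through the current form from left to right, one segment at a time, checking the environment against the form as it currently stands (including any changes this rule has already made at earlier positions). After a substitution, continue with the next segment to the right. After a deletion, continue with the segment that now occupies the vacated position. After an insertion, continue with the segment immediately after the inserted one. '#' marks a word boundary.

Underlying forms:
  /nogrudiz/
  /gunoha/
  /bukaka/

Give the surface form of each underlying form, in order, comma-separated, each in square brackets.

/nogrudiz/:
  A Medial Vowel Deletion: [nogrudiz] → [nogrdz]
  B Voicing Between Vowels: no change — [nogrdz]
  C Final Obstruent Devoicing: [nogrdz] → [nogrds]
  D Pre-Liquid Lowering: no change — [nogrds]
/gunoha/:
  A Medial Vowel Deletion: [gunoha] → [gnoha]
  B Voicing Between Vowels: no change — [gnoha]
  C Final Obstruent Devoicing: no change — [gnoha]
  D Pre-Liquid Lowering: no change — [gnoha]
/bukaka/:
  A Medial Vowel Deletion: [bukaka] → [bkaka]
  B Voicing Between Vowels: [bkaka] → [bkaga]
  C Final Obstruent Devoicing: no change — [bkaga]
  D Pre-Liquid Lowering: no change — [bkaga]

[nogrds], [gnoha], [bkaga]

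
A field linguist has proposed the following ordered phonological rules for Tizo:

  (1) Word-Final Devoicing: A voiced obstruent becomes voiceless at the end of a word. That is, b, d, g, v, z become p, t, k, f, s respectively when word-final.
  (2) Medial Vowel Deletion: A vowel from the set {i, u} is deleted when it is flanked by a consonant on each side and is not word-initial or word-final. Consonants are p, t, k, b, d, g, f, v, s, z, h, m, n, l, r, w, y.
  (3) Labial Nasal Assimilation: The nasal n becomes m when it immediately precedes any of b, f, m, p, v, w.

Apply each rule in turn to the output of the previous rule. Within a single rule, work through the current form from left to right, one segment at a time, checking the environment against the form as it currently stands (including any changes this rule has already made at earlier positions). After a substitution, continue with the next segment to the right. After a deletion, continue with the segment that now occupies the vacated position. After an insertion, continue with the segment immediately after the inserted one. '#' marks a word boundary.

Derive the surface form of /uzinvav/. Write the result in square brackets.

(1) Word-Final Devoicing: [uzinvav] → [uzinvaf]
(2) Medial Vowel Deletion: [uzinvaf] → [uznvaf]
(3) Labial Nasal Assimilation: [uznvaf] → [uzmvaf]

[uzmvaf]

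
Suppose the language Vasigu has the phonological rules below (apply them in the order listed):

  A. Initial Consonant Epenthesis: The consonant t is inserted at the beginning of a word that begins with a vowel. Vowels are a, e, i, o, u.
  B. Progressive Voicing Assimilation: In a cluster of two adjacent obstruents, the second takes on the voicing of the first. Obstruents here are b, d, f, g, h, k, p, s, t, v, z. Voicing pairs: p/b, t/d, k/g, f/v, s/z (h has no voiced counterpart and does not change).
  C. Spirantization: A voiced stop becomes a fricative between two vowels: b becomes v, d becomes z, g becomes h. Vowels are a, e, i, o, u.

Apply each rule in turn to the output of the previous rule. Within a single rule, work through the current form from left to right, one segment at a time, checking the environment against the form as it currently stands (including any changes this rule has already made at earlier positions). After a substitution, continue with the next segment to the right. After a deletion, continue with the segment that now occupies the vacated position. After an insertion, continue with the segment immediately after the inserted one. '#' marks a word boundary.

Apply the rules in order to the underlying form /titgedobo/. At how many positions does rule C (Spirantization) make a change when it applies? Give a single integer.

2

A Initial Consonant Epenthesis: no change — [titgedobo]
B Progressive Voicing Assimilation: [titgedobo] → [titkedobo]
C Spirantization: [titkedobo] → [titkezovo]
Rule C changed 2 position(s).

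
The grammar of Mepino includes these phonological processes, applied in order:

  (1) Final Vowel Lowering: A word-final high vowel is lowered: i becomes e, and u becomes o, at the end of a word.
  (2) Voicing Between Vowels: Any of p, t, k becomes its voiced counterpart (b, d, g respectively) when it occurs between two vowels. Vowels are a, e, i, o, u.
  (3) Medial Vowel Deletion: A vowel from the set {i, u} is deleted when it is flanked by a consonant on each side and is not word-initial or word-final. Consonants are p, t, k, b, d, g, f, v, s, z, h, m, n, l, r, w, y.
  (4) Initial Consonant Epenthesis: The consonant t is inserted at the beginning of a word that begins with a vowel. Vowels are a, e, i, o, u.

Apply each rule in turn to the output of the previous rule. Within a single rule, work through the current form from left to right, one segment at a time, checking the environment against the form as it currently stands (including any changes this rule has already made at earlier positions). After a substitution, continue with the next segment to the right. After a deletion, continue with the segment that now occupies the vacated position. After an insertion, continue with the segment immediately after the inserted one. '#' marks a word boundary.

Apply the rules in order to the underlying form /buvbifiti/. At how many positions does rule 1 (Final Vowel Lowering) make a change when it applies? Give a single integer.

(1) Final Vowel Lowering: [buvbifiti] → [buvbifite]
(2) Voicing Between Vowels: [buvbifite] → [buvbifide]
(3) Medial Vowel Deletion: [buvbifide] → [bvbfde]
(4) Initial Consonant Epenthesis: no change — [bvbfde]
Rule 1 changed 1 position(s).

1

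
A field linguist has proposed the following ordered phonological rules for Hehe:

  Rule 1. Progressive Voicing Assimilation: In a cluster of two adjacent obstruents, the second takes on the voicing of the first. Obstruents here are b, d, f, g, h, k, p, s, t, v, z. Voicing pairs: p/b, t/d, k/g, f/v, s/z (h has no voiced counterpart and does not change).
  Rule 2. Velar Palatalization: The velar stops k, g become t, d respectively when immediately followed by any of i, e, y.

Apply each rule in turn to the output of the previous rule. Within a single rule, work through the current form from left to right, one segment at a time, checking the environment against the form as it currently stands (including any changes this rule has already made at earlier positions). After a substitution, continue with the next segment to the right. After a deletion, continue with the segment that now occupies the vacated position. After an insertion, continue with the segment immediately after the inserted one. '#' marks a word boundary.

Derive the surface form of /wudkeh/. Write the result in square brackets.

[wuddeh]

Rule 1 Progressive Voicing Assimilation: [wudkeh] → [wudgeh]
Rule 2 Velar Palatalization: [wudgeh] → [wuddeh]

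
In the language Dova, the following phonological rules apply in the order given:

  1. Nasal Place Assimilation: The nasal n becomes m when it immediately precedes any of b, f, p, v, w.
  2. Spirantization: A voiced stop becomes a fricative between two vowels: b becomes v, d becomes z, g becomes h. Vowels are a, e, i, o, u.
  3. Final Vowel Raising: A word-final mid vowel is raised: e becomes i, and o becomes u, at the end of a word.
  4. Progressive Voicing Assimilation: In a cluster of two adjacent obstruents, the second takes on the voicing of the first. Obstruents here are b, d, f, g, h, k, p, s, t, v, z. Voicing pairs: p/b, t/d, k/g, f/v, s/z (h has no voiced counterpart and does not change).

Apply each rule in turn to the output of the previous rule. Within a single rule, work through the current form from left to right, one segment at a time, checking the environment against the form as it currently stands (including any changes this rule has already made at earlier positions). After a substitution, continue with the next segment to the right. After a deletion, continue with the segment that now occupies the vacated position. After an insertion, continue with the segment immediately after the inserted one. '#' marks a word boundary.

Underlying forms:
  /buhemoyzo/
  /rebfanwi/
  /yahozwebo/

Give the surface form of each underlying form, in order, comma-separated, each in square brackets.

/buhemoyzo/:
  1 Nasal Place Assimilation: no change — [buhemoyzo]
  2 Spirantization: no change — [buhemoyzo]
  3 Final Vowel Raising: [buhemoyzo] → [buhemoyzu]
  4 Progressive Voicing Assimilation: no change — [buhemoyzu]
/rebfanwi/:
  1 Nasal Place Assimilation: [rebfanwi] → [rebfamwi]
  2 Spirantization: no change — [rebfamwi]
  3 Final Vowel Raising: no change — [rebfamwi]
  4 Progressive Voicing Assimilation: [rebfamwi] → [rebvamwi]
/yahozwebo/:
  1 Nasal Place Assimilation: no change — [yahozwebo]
  2 Spirantization: [yahozwebo] → [yahozwevo]
  3 Final Vowel Raising: [yahozwevo] → [yahozwevu]
  4 Progressive Voicing Assimilation: no change — [yahozwevu]

[buhemoyzu], [rebvamwi], [yahozwevu]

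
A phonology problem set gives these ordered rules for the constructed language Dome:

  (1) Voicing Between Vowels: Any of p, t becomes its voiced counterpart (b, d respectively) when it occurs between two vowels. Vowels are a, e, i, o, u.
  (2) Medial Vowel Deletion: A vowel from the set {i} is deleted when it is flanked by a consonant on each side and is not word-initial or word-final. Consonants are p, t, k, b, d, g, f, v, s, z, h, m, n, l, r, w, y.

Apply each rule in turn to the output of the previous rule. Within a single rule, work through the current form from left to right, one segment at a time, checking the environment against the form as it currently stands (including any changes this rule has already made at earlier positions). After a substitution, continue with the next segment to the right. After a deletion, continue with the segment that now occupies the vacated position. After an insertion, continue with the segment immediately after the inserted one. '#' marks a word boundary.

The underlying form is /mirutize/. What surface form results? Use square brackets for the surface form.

[mrudze]

(1) Voicing Between Vowels: [mirutize] → [mirudize]
(2) Medial Vowel Deletion: [mirudize] → [mrudze]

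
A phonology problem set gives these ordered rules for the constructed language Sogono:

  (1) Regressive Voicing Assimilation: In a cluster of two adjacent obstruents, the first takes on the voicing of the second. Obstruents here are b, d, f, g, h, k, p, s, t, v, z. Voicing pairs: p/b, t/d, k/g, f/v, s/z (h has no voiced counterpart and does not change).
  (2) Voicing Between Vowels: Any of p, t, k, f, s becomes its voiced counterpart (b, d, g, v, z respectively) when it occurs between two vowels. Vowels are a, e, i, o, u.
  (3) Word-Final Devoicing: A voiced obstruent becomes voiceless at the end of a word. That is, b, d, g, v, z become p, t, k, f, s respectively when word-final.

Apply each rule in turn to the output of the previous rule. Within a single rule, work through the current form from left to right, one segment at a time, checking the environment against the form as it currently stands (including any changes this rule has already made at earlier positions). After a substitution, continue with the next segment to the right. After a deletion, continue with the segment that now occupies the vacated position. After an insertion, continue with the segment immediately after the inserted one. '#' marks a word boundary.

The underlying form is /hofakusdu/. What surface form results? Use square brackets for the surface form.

[hovaguzdu]

(1) Regressive Voicing Assimilation: [hofakusdu] → [hofakuzdu]
(2) Voicing Between Vowels: [hofakuzdu] → [hovaguzdu]
(3) Word-Final Devoicing: no change — [hovaguzdu]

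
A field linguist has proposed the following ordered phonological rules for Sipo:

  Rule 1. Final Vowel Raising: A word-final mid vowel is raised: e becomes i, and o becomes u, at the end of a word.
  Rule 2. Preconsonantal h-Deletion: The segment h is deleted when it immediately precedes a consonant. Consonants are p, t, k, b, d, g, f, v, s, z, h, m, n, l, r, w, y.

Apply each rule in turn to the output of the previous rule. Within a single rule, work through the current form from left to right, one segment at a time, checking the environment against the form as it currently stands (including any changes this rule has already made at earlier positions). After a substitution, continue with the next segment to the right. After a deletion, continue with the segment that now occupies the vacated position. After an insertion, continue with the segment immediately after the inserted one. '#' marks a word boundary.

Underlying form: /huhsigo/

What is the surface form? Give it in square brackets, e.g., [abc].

[husigu]

Rule 1 Final Vowel Raising: [huhsigo] → [huhsigu]
Rule 2 Preconsonantal h-Deletion: [huhsigu] → [husigu]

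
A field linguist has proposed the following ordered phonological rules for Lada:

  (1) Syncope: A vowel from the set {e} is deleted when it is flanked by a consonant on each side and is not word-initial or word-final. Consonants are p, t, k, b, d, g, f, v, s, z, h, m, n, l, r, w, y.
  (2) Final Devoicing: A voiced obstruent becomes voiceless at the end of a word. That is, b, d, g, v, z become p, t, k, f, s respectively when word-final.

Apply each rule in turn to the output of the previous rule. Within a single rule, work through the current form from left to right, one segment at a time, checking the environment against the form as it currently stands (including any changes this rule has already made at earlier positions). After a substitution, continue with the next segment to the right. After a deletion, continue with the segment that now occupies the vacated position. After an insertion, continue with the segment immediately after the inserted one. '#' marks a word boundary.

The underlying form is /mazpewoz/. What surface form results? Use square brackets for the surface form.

[mazpwos]

(1) Syncope: [mazpewoz] → [mazpwoz]
(2) Final Devoicing: [mazpwoz] → [mazpwos]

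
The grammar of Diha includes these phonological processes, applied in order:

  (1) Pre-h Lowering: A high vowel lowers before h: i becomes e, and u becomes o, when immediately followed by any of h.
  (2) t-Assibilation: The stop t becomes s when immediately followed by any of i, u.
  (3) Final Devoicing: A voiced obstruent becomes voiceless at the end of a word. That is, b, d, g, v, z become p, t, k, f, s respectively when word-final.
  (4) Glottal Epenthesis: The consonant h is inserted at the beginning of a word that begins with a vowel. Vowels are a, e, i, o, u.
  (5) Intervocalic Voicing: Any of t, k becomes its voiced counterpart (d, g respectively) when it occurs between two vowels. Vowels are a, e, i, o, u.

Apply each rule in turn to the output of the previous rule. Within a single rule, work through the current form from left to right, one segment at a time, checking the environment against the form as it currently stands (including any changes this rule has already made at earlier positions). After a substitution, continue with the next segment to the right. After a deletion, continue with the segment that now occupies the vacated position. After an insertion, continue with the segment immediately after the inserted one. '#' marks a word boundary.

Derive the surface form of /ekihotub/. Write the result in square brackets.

[hegehosup]

(1) Pre-h Lowering: [ekihotub] → [ekehotub]
(2) t-Assibilation: [ekehotub] → [ekehosub]
(3) Final Devoicing: [ekehosub] → [ekehosup]
(4) Glottal Epenthesis: [ekehosup] → [hekehosup]
(5) Intervocalic Voicing: [hekehosup] → [hegehosup]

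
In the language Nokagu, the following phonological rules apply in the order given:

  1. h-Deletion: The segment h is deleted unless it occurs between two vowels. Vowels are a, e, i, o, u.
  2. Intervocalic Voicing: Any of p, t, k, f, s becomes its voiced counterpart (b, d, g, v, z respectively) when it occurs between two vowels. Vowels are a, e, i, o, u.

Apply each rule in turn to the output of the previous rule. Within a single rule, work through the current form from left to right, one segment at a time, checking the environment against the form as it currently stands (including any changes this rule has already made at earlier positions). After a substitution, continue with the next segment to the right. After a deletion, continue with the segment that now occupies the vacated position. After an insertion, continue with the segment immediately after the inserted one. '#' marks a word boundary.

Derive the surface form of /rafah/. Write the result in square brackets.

[rava]

1 h-Deletion: [rafah] → [rafa]
2 Intervocalic Voicing: [rafa] → [rava]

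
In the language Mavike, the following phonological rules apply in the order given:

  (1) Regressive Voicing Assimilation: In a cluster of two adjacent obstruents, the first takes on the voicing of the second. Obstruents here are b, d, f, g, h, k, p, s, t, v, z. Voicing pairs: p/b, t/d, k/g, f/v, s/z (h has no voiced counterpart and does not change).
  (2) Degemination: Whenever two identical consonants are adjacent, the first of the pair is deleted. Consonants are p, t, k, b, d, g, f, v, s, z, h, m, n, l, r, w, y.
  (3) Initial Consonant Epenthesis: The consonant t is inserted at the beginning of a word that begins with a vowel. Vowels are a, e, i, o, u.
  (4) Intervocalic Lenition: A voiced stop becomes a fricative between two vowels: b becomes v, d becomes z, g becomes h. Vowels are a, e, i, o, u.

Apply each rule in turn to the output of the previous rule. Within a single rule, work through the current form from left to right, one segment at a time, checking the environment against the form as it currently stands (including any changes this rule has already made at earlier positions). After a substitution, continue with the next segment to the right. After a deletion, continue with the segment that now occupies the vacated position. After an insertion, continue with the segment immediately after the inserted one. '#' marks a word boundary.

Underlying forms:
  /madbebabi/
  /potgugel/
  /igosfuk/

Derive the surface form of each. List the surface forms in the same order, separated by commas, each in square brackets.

[madbevavi], [podguhel], [tihosfuk]

/madbebabi/:
  (1) Regressive Voicing Assimilation: no change — [madbebabi]
  (2) Degemination: no change — [madbebabi]
  (3) Initial Consonant Epenthesis: no change — [madbebabi]
  (4) Intervocalic Lenition: [madbebabi] → [madbevavi]
/potgugel/:
  (1) Regressive Voicing Assimilation: [potgugel] → [podgugel]
  (2) Degemination: no change — [podgugel]
  (3) Initial Consonant Epenthesis: no change — [podgugel]
  (4) Intervocalic Lenition: [podgugel] → [podguhel]
/igosfuk/:
  (1) Regressive Voicing Assimilation: no change — [igosfuk]
  (2) Degemination: no change — [igosfuk]
  (3) Initial Consonant Epenthesis: [igosfuk] → [tigosfuk]
  (4) Intervocalic Lenition: [tigosfuk] → [tihosfuk]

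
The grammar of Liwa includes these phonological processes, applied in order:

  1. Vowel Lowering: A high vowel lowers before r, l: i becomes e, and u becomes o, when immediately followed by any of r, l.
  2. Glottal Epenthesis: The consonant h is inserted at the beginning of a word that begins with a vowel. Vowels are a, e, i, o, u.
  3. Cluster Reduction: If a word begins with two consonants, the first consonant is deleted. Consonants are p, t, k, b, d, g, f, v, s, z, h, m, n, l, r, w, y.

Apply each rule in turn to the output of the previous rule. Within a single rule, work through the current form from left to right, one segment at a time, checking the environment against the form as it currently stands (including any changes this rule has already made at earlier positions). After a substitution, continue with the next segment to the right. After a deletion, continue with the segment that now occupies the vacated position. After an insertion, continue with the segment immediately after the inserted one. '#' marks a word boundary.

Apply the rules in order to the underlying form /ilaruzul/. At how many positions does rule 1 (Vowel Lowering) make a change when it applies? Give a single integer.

1 Vowel Lowering: [ilaruzul] → [elaruzol]
2 Glottal Epenthesis: [elaruzol] → [helaruzol]
3 Cluster Reduction: no change — [helaruzol]
Rule 1 changed 2 position(s).

2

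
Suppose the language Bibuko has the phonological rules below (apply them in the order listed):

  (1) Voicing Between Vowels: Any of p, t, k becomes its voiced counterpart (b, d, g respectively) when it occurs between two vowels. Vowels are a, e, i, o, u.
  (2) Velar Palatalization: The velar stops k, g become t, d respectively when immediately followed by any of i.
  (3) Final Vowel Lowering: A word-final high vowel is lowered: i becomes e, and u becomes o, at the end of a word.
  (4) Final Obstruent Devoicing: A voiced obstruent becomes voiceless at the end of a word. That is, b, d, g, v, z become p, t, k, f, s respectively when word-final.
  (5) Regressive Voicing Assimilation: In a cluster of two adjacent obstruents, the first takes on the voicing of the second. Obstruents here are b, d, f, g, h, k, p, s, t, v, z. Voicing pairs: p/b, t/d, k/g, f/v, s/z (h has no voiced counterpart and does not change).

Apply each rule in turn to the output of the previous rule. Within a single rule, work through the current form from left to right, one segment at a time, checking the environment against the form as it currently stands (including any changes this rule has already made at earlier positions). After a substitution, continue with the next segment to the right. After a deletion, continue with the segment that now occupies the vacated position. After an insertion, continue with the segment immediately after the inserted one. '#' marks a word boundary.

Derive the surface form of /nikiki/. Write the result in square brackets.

[nidide]

(1) Voicing Between Vowels: [nikiki] → [nigigi]
(2) Velar Palatalization: [nigigi] → [nididi]
(3) Final Vowel Lowering: [nididi] → [nidide]
(4) Final Obstruent Devoicing: no change — [nidide]
(5) Regressive Voicing Assimilation: no change — [nidide]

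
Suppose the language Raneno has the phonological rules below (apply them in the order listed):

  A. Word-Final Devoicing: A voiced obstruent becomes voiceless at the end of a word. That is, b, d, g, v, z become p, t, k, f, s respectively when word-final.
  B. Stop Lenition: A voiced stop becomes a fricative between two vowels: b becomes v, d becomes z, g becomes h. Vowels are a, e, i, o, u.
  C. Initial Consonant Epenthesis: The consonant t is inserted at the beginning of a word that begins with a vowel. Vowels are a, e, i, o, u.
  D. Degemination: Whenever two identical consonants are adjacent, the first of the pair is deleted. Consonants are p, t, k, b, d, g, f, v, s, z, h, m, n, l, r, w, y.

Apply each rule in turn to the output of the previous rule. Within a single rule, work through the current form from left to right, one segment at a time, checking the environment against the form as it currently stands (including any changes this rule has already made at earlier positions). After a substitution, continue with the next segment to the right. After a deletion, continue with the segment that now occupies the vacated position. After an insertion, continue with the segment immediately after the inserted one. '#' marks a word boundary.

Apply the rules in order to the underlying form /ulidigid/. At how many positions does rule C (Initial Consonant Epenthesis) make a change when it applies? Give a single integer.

A Word-Final Devoicing: [ulidigid] → [ulidigit]
B Stop Lenition: [ulidigit] → [ulizihit]
C Initial Consonant Epenthesis: [ulizihit] → [tulizihit]
D Degemination: no change — [tulizihit]
Rule C changed 1 position(s).

1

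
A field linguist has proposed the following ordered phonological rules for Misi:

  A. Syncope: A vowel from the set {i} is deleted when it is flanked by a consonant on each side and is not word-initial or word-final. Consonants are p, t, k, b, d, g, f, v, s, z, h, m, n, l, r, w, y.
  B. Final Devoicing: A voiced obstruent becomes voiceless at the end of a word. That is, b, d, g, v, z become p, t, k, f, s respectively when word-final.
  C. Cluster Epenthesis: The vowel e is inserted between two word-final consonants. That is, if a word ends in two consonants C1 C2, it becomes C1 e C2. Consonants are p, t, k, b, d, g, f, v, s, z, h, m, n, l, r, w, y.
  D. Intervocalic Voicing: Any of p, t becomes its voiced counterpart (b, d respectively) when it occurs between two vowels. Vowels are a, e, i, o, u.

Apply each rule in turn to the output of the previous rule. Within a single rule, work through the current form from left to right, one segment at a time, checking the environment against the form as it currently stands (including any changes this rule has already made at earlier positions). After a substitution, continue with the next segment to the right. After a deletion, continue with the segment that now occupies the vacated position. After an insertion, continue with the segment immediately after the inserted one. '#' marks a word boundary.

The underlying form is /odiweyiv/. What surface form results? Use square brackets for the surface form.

[odweyef]

A Syncope: [odiweyiv] → [odweyv]
B Final Devoicing: [odweyv] → [odweyf]
C Cluster Epenthesis: [odweyf] → [odweyef]
D Intervocalic Voicing: no change — [odweyef]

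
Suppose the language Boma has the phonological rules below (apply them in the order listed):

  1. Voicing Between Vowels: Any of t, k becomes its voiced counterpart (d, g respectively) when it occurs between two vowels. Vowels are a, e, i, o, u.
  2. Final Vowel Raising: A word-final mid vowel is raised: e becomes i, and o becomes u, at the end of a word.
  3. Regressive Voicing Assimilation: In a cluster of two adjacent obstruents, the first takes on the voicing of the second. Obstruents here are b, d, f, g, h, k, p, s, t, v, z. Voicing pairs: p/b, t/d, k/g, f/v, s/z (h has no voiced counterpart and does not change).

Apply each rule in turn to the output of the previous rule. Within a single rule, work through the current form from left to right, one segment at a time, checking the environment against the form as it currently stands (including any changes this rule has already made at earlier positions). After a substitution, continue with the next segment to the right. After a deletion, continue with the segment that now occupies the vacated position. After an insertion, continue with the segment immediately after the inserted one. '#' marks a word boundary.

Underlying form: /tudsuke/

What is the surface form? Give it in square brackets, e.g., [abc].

1 Voicing Between Vowels: [tudsuke] → [tudsuge]
2 Final Vowel Raising: [tudsuge] → [tudsugi]
3 Regressive Voicing Assimilation: [tudsugi] → [tutsugi]

[tutsugi]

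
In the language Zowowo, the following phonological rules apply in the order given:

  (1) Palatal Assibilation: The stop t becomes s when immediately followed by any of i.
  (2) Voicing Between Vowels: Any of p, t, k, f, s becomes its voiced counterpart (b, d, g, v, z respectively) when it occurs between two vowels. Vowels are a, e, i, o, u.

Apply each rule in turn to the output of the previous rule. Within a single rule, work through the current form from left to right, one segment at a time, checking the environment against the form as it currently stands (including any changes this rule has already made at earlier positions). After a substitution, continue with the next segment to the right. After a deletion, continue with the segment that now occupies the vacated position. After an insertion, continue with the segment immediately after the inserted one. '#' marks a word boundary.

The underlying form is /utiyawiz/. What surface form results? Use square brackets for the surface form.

[uziyawiz]

(1) Palatal Assibilation: [utiyawiz] → [usiyawiz]
(2) Voicing Between Vowels: [usiyawiz] → [uziyawiz]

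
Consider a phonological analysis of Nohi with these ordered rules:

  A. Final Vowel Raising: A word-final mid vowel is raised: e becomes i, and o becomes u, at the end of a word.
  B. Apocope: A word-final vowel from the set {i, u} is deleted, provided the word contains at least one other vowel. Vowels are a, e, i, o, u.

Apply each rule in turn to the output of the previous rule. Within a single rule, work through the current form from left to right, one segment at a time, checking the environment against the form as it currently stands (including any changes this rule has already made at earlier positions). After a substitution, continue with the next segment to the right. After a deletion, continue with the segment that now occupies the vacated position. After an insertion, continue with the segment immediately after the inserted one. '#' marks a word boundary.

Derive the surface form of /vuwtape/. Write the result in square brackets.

[vuwtap]

A Final Vowel Raising: [vuwtape] → [vuwtapi]
B Apocope: [vuwtapi] → [vuwtap]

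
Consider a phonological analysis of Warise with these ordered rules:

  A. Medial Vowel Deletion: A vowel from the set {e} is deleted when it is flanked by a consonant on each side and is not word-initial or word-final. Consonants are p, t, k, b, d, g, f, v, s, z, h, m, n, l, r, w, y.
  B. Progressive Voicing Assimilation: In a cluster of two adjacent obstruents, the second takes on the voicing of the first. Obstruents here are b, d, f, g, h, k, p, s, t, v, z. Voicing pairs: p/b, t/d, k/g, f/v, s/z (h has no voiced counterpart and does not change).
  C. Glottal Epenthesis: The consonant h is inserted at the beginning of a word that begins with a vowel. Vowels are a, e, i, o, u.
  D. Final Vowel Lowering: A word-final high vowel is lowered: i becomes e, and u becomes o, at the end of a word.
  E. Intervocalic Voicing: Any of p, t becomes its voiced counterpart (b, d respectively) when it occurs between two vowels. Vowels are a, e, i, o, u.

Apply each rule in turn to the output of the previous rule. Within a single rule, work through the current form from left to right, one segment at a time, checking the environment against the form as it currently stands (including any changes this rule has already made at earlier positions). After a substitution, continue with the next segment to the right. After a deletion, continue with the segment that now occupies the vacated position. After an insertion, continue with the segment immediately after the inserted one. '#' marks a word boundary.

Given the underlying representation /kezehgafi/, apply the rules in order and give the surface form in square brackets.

A Medial Vowel Deletion: [kezehgafi] → [kzhgafi]
B Progressive Voicing Assimilation: [kzhgafi] → [kshkafi]
C Glottal Epenthesis: no change — [kshkafi]
D Final Vowel Lowering: [kshkafi] → [kshkafe]
E Intervocalic Voicing: no change — [kshkafe]

[kshkafe]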